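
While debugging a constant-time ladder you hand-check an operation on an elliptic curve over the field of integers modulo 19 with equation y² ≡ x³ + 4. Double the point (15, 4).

(6, 12)

tangent at (15, 4): λ = (3·15² + 0)/(2·4) ≡ 10/8. 8⁻¹ ≡ 12 (mod 19), so λ ≡ 10·12 ≡ 6.
  x = λ² - 15 - 15 = 36 - 30 ≡ 6; y = λ·(15 - 6) - 4 ≡ 12. → (6, 12)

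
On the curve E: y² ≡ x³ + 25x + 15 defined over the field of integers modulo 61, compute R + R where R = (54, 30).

tangent at (54, 30): λ = (3·54² + 25)/(2·30) ≡ 50/60. 60⁻¹ ≡ 60 (mod 61), so λ ≡ 50·60 ≡ 11.
  x = λ² - 54 - 54 = 121 - 108 ≡ 13; y = λ·(54 - 13) - 30 ≡ 55. → (13, 55)

(13, 55)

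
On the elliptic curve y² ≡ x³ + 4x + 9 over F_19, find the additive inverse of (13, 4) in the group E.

-(13, 4) = (13, -4 mod 19) = (13, 15).

(13, 15)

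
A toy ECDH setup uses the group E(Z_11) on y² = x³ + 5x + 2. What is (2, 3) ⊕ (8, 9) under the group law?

(2, 3) + (8, 9). λ = (9 - 3)/(8 - 2) ≡ 6/6 mod 11. 6⁻¹ ≡ 2 (mod 11), so λ ≡ 1.
  x = λ² - 2 - 8 = 1 - 10 ≡ 2; y = λ·(2 - 2) - 3 ≡ 8. → (2, 8)

(2, 8)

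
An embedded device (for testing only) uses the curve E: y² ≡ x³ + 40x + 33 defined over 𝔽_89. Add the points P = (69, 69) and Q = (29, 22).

(69, 69) + (29, 22). λ = (22 - 69)/(29 - 69) ≡ 42/49 mod 89. 49⁻¹ ≡ 20 (mod 89) since 49·20 = 980 ≡ 1, so λ ≡ 39.
  x = λ² - 69 - 29 = 1521 - 98 ≡ 88; y = λ·(69 - 88) - 69 ≡ 80. → (88, 80)

(88, 80)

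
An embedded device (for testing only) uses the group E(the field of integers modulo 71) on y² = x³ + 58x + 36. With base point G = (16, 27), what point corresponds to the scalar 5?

Double-and-add on 5 = (101)₂. Start with G = (16, 27) for the leading 1-bit.
double: tangent at (16, 27): λ = (3·16² + 58)/(2·27) ≡ 45/54. 54⁻¹ ≡ 25 (mod 71) since 54·25 = 1350 ≡ 1, so λ ≡ 45·25 ≡ 60.
  x = λ² - 16 - 16 = 3600 - 32 ≡ 18; y = λ·(16 - 18) - 27 ≡ 66. → (18, 66)
double: tangent at (18, 66): λ = (3·18² + 58)/(2·66) ≡ 36/61. 61⁻¹ ≡ 7 (mod 71), so λ ≡ 36·7 ≡ 39.
  x = λ² - 18 - 18 = 1521 - 36 ≡ 65; y = λ·(18 - 65) - 66 ≡ 18. → (65, 18)
add G: (65, 18) + (16, 27). λ = (27 - 18)/(16 - 65) ≡ 9/22 mod 71. 22⁻¹ ≡ 42 (mod 71), so λ ≡ 23.
  x = λ² - 65 - 16 = 529 - 81 ≡ 22; y = λ·(65 - 22) - 18 ≡ 48. → (22, 48)

(22, 48)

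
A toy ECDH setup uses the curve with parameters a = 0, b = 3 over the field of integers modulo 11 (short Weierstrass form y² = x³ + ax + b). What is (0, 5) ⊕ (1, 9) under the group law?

(4, 1)

(0, 5) + (1, 9). λ = (9 - 5)/(1 - 0) ≡ 4/1 mod 11. 1⁻¹ ≡ 1 (mod 11) since 1·1 = 1 ≡ 1, so λ ≡ 4.
  x = λ² - 0 - 1 = 16 - 1 ≡ 4; y = λ·(0 - 4) - 5 ≡ 1. → (4, 1)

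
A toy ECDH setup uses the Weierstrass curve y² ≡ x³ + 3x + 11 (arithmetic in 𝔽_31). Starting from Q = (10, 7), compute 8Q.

(24, 9)

Repeated addition: build up to 8Q.
2Q: tangent at (10, 7): λ = (3·10² + 3)/(2·7) ≡ 24/14. 14⁻¹ ≡ 20 (mod 31), so λ ≡ 24·20 ≡ 15.
  x = λ² - 10 - 10 = 225 - 20 ≡ 19; y = λ·(10 - 19) - 7 ≡ 13. → (19, 13)
3Q: (19, 13) + (10, 7). λ = (7 - 13)/(10 - 19) ≡ 25/22 mod 31. 22⁻¹ ≡ 24 (mod 31), so λ ≡ 11.
  x = λ² - 19 - 10 = 121 - 29 ≡ 30; y = λ·(19 - 30) - 13 ≡ 21. → (30, 21)
4Q: (30, 21) + (10, 7). λ = (7 - 21)/(10 - 30) ≡ 17/11 mod 31. 11⁻¹ ≡ 17 (mod 31), so λ ≡ 10.
  x = λ² - 30 - 10 = 100 - 40 ≡ 29; y = λ·(30 - 29) - 21 ≡ 20. → (29, 20)
5Q: (29, 20) + (10, 7). λ = (7 - 20)/(10 - 29) ≡ 18/12 mod 31. 12⁻¹ ≡ 13 (mod 31) since 12·13 = 156 ≡ 1, so λ ≡ 17.
  x = λ² - 29 - 10 = 289 - 39 ≡ 2; y = λ·(29 - 2) - 20 ≡ 5. → (2, 5)
6Q: (2, 5) + (10, 7). λ = (7 - 5)/(10 - 2) ≡ 2/8 mod 31. 8⁻¹ ≡ 4 (mod 31) since 8·4 = 32 ≡ 1, so λ ≡ 8.
  x = λ² - 2 - 10 = 64 - 12 ≡ 21; y = λ·(2 - 21) - 5 ≡ 29. → (21, 29)
7Q: (21, 29) + (10, 7). λ = (7 - 29)/(10 - 21) ≡ 9/20 mod 31. 20⁻¹ ≡ 14 (mod 31), so λ ≡ 2.
  x = λ² - 21 - 10 = 4 - 31 ≡ 4; y = λ·(21 - 4) - 29 ≡ 5. → (4, 5)
8Q: (4, 5) + (10, 7). λ = (7 - 5)/(10 - 4) ≡ 2/6 mod 31. 6⁻¹ ≡ 26 (mod 31), so λ ≡ 21.
  x = λ² - 4 - 10 = 441 - 14 ≡ 24; y = λ·(4 - 24) - 5 ≡ 9. → (24, 9)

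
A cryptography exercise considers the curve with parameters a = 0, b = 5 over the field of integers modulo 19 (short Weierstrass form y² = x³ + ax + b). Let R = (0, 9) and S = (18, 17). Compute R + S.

(0, 9) + (18, 17). λ = (17 - 9)/(18 - 0) ≡ 8/18 mod 19. 18⁻¹ ≡ 18 (mod 19) since 18·18 = 324 ≡ 1, so λ ≡ 11.
  x = λ² - 0 - 18 = 121 - 18 ≡ 8; y = λ·(0 - 8) - 9 ≡ 17. → (8, 17)

(8, 17)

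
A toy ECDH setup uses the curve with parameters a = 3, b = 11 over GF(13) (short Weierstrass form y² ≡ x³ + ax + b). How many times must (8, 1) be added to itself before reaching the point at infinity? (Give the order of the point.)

2P: tangent at (8, 1): λ = (3·8² + 3)/(2·1) ≡ 0/2. 2⁻¹ ≡ 7 (mod 13), so λ ≡ 0·7 ≡ 0.
  x = λ² - 8 - 8 = 0 - 16 ≡ 10; y = λ·(8 - 10) - 1 ≡ 12. → (10, 12)
3P: (10, 12) + (8, 1). λ = (1 - 12)/(8 - 10) ≡ 2/11 mod 13. 11⁻¹ ≡ 6 (mod 13), so λ ≡ 12.
  x = λ² - 10 - 8 = 144 - 18 ≡ 9; y = λ·(10 - 9) - 12 ≡ 0. → (9, 0)
4P: (9, 0) + (8, 1). λ = (1 - 0)/(8 - 9) ≡ 1/12 mod 13. 12⁻¹ ≡ 12 (mod 13) since 12·12 = 144 ≡ 1, so λ ≡ 12.
  x = λ² - 9 - 8 = 144 - 17 ≡ 10; y = λ·(9 - 10) - 0 ≡ 1. → (10, 1)
5P: (10, 1) + (8, 1). λ = (1 - 1)/(8 - 10) ≡ 0/11 mod 13. 11⁻¹ ≡ 6 (mod 13), so λ ≡ 0.
  x = λ² - 10 - 8 = 0 - 18 ≡ 8; y = λ·(10 - 8) - 1 ≡ 12. → (8, 12)
6P: (8, 12) + (8, 1): same x and y₁ ≡ -y₂, so the sum is the point at infinity.
6P = the point at infinity, so the order is 6.

6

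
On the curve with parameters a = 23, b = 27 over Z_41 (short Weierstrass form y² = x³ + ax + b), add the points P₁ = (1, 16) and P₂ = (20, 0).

(1, 16) + (20, 0). λ = (0 - 16)/(20 - 1) ≡ 25/19 mod 41. 19⁻¹ ≡ 13 (mod 41) since 19·13 = 247 ≡ 1, so λ ≡ 38.
  x = λ² - 1 - 20 = 1444 - 21 ≡ 29; y = λ·(1 - 29) - 16 ≡ 27. → (29, 27)

(29, 27)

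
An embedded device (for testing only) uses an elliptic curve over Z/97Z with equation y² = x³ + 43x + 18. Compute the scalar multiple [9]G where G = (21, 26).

(73, 10)

Double-and-add on 9 = (1001)₂. Start with G = (21, 26) for the leading 1-bit.
double: tangent at (21, 26): λ = (3·21² + 43)/(2·26) ≡ 8/52. 52⁻¹ ≡ 28 (mod 97), so λ ≡ 8·28 ≡ 30.
  x = λ² - 21 - 21 = 900 - 42 ≡ 82; y = λ·(21 - 82) - 26 ≡ 84. → (82, 84)
double: tangent at (82, 84): λ = (3·82² + 43)/(2·84) ≡ 39/71. 71⁻¹ ≡ 41 (mod 97) since 71·41 = 2911 ≡ 1, so λ ≡ 39·41 ≡ 47.
  x = λ² - 82 - 82 = 2209 - 164 ≡ 8; y = λ·(82 - 8) - 84 ≡ 96. → (8, 96)
double: tangent at (8, 96): λ = (3·8² + 43)/(2·96) ≡ 41/95. 95⁻¹ ≡ 48 (mod 97), so λ ≡ 41·48 ≡ 28.
  x = λ² - 8 - 8 = 784 - 16 ≡ 89; y = λ·(8 - 89) - 96 ≡ 61. → (89, 61)
add G: (89, 61) + (21, 26). λ = (26 - 61)/(21 - 89) ≡ 62/29 mod 97. 29⁻¹ ≡ 87 (mod 97), so λ ≡ 59.
  x = λ² - 89 - 21 = 3481 - 110 ≡ 73; y = λ·(89 - 73) - 61 ≡ 10. → (73, 10)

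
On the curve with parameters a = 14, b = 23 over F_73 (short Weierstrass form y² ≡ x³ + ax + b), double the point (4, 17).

(61, 68)

tangent at (4, 17): λ = (3·4² + 14)/(2·17) ≡ 62/34. 34⁻¹ ≡ 58 (mod 73) since 34·58 = 1972 ≡ 1, so λ ≡ 62·58 ≡ 19.
  x = λ² - 4 - 4 = 361 - 8 ≡ 61; y = λ·(4 - 61) - 17 ≡ 68. → (61, 68)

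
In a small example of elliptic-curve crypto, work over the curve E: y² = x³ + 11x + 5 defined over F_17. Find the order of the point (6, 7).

8

2P: tangent at (6, 7): λ = (3·6² + 11)/(2·7) ≡ 0/14. 14⁻¹ ≡ 11 (mod 17), so λ ≡ 0·11 ≡ 0.
  x = λ² - 6 - 6 = 0 - 12 ≡ 5; y = λ·(6 - 5) - 7 ≡ 10. → (5, 10)
3P: (5, 10) + (6, 7). λ = (7 - 10)/(6 - 5) ≡ 14/1 mod 17. 1⁻¹ ≡ 1 (mod 17), so λ ≡ 14.
  x = λ² - 5 - 6 = 196 - 11 ≡ 15; y = λ·(5 - 15) - 10 ≡ 3. → (15, 3)
4P: (15, 3) + (6, 7). λ = (7 - 3)/(6 - 15) ≡ 4/8 mod 17. 8⁻¹ ≡ 15 (mod 17) since 8·15 = 120 ≡ 1, so λ ≡ 9.
  x = λ² - 15 - 6 = 81 - 21 ≡ 9; y = λ·(15 - 9) - 3 ≡ 0. → (9, 0)
5P: (9, 0) + (6, 7). λ = (7 - 0)/(6 - 9) ≡ 7/14 mod 17. 14⁻¹ ≡ 11 (mod 17) since 14·11 = 154 ≡ 1, so λ ≡ 9.
  x = λ² - 9 - 6 = 81 - 15 ≡ 15; y = λ·(9 - 15) - 0 ≡ 14. → (15, 14)
6P: (15, 14) + (6, 7). λ = (7 - 14)/(6 - 15) ≡ 10/8 mod 17. 8⁻¹ ≡ 15 (mod 17), so λ ≡ 14.
  x = λ² - 15 - 6 = 196 - 21 ≡ 5; y = λ·(15 - 5) - 14 ≡ 7. → (5, 7)
7P: (5, 7) + (6, 7). λ = (7 - 7)/(6 - 5) ≡ 0/1 mod 17. 1⁻¹ ≡ 1 (mod 17) since 1·1 = 1 ≡ 1, so λ ≡ 0.
  x = λ² - 5 - 6 = 0 - 11 ≡ 6; y = λ·(5 - 6) - 7 ≡ 10. → (6, 10)
8P: (6, 10) + (6, 7): same x and y₁ ≡ -y₂, so the sum is the point at infinity.
8P = the point at infinity, so the order is 8.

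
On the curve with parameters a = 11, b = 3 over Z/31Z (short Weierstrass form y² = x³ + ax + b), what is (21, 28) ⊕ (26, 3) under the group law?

(9, 5)

(21, 28) + (26, 3). λ = (3 - 28)/(26 - 21) ≡ 6/5 mod 31. 5⁻¹ ≡ 25 (mod 31), so λ ≡ 26.
  x = λ² - 21 - 26 = 676 - 47 ≡ 9; y = λ·(21 - 9) - 28 ≡ 5. → (9, 5)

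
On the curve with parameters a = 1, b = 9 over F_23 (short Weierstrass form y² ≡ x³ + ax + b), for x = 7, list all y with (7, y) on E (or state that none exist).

none

x³ + 1x + 9 = 359 ≡ 14 (mod 23).
14 is a non-residue mod 23; no y exists.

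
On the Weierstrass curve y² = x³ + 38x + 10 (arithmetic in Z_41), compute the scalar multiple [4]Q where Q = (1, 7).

(36, 8)

Double-and-add on 4 = (100)₂. Start with Q = (1, 7) for the leading 1-bit.
double: tangent at (1, 7): λ = (3·1² + 38)/(2·7) ≡ 0/14. 14⁻¹ ≡ 3 (mod 41) since 14·3 = 42 ≡ 1, so λ ≡ 0·3 ≡ 0.
  x = λ² - 1 - 1 = 0 - 2 ≡ 39; y = λ·(1 - 39) - 7 ≡ 34. → (39, 34)
double: tangent at (39, 34): λ = (3·39² + 38)/(2·34) ≡ 9/27. 27⁻¹ ≡ 38 (mod 41) since 27·38 = 1026 ≡ 1, so λ ≡ 9·38 ≡ 14.
  x = λ² - 39 - 39 = 196 - 78 ≡ 36; y = λ·(39 - 36) - 34 ≡ 8. → (36, 8)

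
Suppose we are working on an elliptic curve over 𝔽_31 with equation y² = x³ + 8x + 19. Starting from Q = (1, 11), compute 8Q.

(3, 15)

Repeated addition: build up to 8Q.
2Q: tangent at (1, 11): λ = (3·1² + 8)/(2·11) ≡ 11/22. 22⁻¹ ≡ 24 (mod 31), so λ ≡ 11·24 ≡ 16.
  x = λ² - 1 - 1 = 256 - 2 ≡ 6; y = λ·(1 - 6) - 11 ≡ 2. → (6, 2)
3Q: (6, 2) + (1, 11). λ = (11 - 2)/(1 - 6) ≡ 9/26 mod 31. 26⁻¹ ≡ 6 (mod 31), so λ ≡ 23.
  x = λ² - 6 - 1 = 529 - 7 ≡ 26; y = λ·(6 - 26) - 2 ≡ 3. → (26, 3)
4Q: (26, 3) + (1, 11). λ = (11 - 3)/(1 - 26) ≡ 8/6 mod 31. 6⁻¹ ≡ 26 (mod 31), so λ ≡ 22.
  x = λ² - 26 - 1 = 484 - 27 ≡ 23; y = λ·(26 - 23) - 3 ≡ 1. → (23, 1)
5Q: (23, 1) + (1, 11). λ = (11 - 1)/(1 - 23) ≡ 10/9 mod 31. 9⁻¹ ≡ 7 (mod 31), so λ ≡ 8.
  x = λ² - 23 - 1 = 64 - 24 ≡ 9; y = λ·(23 - 9) - 1 ≡ 18. → (9, 18)
6Q: (9, 18) + (1, 11). λ = (11 - 18)/(1 - 9) ≡ 24/23 mod 31. 23⁻¹ ≡ 27 (mod 31), so λ ≡ 28.
  x = λ² - 9 - 1 = 784 - 10 ≡ 30; y = λ·(9 - 30) - 18 ≡ 14. → (30, 14)
7Q: (30, 14) + (1, 11). λ = (11 - 14)/(1 - 30) ≡ 28/2 mod 31. 2⁻¹ ≡ 16 (mod 31), so λ ≡ 14.
  x = λ² - 30 - 1 = 196 - 31 ≡ 10; y = λ·(30 - 10) - 14 ≡ 18. → (10, 18)
8Q: (10, 18) + (1, 11). λ = (11 - 18)/(1 - 10) ≡ 24/22 mod 31. 22⁻¹ ≡ 24 (mod 31), so λ ≡ 18.
  x = λ² - 10 - 1 = 324 - 11 ≡ 3; y = λ·(10 - 3) - 18 ≡ 15. → (3, 15)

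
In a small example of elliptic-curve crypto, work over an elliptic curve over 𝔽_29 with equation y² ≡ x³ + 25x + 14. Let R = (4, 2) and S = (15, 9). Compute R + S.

(14, 18)

(4, 2) + (15, 9). λ = (9 - 2)/(15 - 4) ≡ 7/11 mod 29. 11⁻¹ ≡ 8 (mod 29), so λ ≡ 27.
  x = λ² - 4 - 15 = 729 - 19 ≡ 14; y = λ·(4 - 14) - 2 ≡ 18. → (14, 18)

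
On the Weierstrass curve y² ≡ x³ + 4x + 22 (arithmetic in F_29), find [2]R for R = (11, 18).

(12, 0)

tangent at (11, 18): λ = (3·11² + 4)/(2·18) ≡ 19/7. 7⁻¹ ≡ 25 (mod 29), so λ ≡ 19·25 ≡ 11.
  x = λ² - 11 - 11 = 121 - 22 ≡ 12; y = λ·(11 - 12) - 18 ≡ 0. → (12, 0)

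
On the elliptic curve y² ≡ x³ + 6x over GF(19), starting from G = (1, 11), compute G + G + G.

(9, 17)

Repeated addition: build up to 3G.
2G: tangent at (1, 11): λ = (3·1² + 6)/(2·11) ≡ 9/3. 3⁻¹ ≡ 13 (mod 19) since 3·13 = 39 ≡ 1, so λ ≡ 9·13 ≡ 3.
  x = λ² - 1 - 1 = 9 - 2 ≡ 7; y = λ·(1 - 7) - 11 ≡ 9. → (7, 9)
3G: (7, 9) + (1, 11). λ = (11 - 9)/(1 - 7) ≡ 2/13 mod 19. 13⁻¹ ≡ 3 (mod 19), so λ ≡ 6.
  x = λ² - 7 - 1 = 36 - 8 ≡ 9; y = λ·(7 - 9) - 9 ≡ 17. → (9, 17)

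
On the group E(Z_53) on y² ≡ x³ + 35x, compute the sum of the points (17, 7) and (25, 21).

(17, 7) + (25, 21). λ = (21 - 7)/(25 - 17) ≡ 14/8 mod 53. 8⁻¹ ≡ 20 (mod 53), so λ ≡ 15.
  x = λ² - 17 - 25 = 225 - 42 ≡ 24; y = λ·(17 - 24) - 7 ≡ 47. → (24, 47)

(24, 47)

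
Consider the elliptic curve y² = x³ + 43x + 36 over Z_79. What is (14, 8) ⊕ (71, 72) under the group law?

(14, 8) + (71, 72). λ = (72 - 8)/(71 - 14) ≡ 64/57 mod 79. 57⁻¹ ≡ 61 (mod 79) since 57·61 = 3477 ≡ 1, so λ ≡ 33.
  x = λ² - 14 - 71 = 1089 - 85 ≡ 56; y = λ·(14 - 56) - 8 ≡ 28. → (56, 28)

(56, 28)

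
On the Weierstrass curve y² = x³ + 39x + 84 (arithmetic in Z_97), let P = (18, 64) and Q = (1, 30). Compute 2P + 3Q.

(36, 41)

First 2P:
Repeated addition: build up to 2P.
2P: tangent at (18, 64): λ = (3·18² + 39)/(2·64) ≡ 41/31. 31⁻¹ ≡ 72 (mod 97), so λ ≡ 41·72 ≡ 42.
  x = λ² - 18 - 18 = 1764 - 36 ≡ 79; y = λ·(18 - 79) - 64 ≡ 90. → (79, 90)
2P = (79, 90).
Next 3Q:
Repeated addition: build up to 3Q.
2Q: tangent at (1, 30): λ = (3·1² + 39)/(2·30) ≡ 42/60. 60⁻¹ ≡ 76 (mod 97), so λ ≡ 42·76 ≡ 88.
  x = λ² - 1 - 1 = 7744 - 2 ≡ 79; y = λ·(1 - 79) - 30 ≡ 90. → (79, 90)
3Q: (79, 90) + (1, 30). λ = (30 - 90)/(1 - 79) ≡ 37/19 mod 97. 19⁻¹ ≡ 46 (mod 97), so λ ≡ 53.
  x = λ² - 79 - 1 = 2809 - 80 ≡ 13; y = λ·(79 - 13) - 90 ≡ 13. → (13, 13)
3Q = (13, 13).
Finally 2P + 3Q:
(79, 90) + (13, 13). λ = (13 - 90)/(13 - 79) ≡ 20/31 mod 97. 31⁻¹ ≡ 72 (mod 97), so λ ≡ 82.
  x = λ² - 79 - 13 = 6724 - 92 ≡ 36; y = λ·(79 - 36) - 90 ≡ 41. → (36, 41)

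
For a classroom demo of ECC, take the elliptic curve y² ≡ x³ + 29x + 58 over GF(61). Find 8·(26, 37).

Write Q = (26, 37).
Repeated addition: build up to 8Q.
2Q: tangent at (26, 37): λ = (3·26² + 29)/(2·37) ≡ 44/13. 13⁻¹ ≡ 47 (mod 61) since 13·47 = 611 ≡ 1, so λ ≡ 44·47 ≡ 55.
  x = λ² - 26 - 26 = 3025 - 52 ≡ 45; y = λ·(26 - 45) - 37 ≡ 16. → (45, 16)
3Q: (45, 16) + (26, 37). λ = (37 - 16)/(26 - 45) ≡ 21/42 mod 61. 42⁻¹ ≡ 16 (mod 61), so λ ≡ 31.
  x = λ² - 45 - 26 = 961 - 71 ≡ 36; y = λ·(45 - 36) - 16 ≡ 19. → (36, 19)
4Q: (36, 19) + (26, 37). λ = (37 - 19)/(26 - 36) ≡ 18/51 mod 61. 51⁻¹ ≡ 6 (mod 61) since 51·6 = 306 ≡ 1, so λ ≡ 47.
  x = λ² - 36 - 26 = 2209 - 62 ≡ 12; y = λ·(36 - 12) - 19 ≡ 11. → (12, 11)
5Q: (12, 11) + (26, 37). λ = (37 - 11)/(26 - 12) ≡ 26/14 mod 61. 14⁻¹ ≡ 48 (mod 61), so λ ≡ 28.
  x = λ² - 12 - 26 = 784 - 38 ≡ 14; y = λ·(12 - 14) - 11 ≡ 55. → (14, 55)
6Q: (14, 55) + (26, 37). λ = (37 - 55)/(26 - 14) ≡ 43/12 mod 61. 12⁻¹ ≡ 56 (mod 61) since 12·56 = 672 ≡ 1, so λ ≡ 29.
  x = λ² - 14 - 26 = 841 - 40 ≡ 8; y = λ·(14 - 8) - 55 ≡ 58. → (8, 58)
7Q: (8, 58) + (26, 37). λ = (37 - 58)/(26 - 8) ≡ 40/18 mod 61. 18⁻¹ ≡ 17 (mod 61) since 18·17 = 306 ≡ 1, so λ ≡ 9.
  x = λ² - 8 - 26 = 81 - 34 ≡ 47; y = λ·(8 - 47) - 58 ≡ 18. → (47, 18)
8Q: (47, 18) + (26, 37). λ = (37 - 18)/(26 - 47) ≡ 19/40 mod 61. 40⁻¹ ≡ 29 (mod 61), so λ ≡ 2.
  x = λ² - 47 - 26 = 4 - 73 ≡ 53; y = λ·(47 - 53) - 18 ≡ 31. → (53, 31)

(53, 31)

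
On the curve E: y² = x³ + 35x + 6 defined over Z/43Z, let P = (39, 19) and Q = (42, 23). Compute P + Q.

(2, 16)

(39, 19) + (42, 23). λ = (23 - 19)/(42 - 39) ≡ 4/3 mod 43. 3⁻¹ ≡ 29 (mod 43) since 3·29 = 87 ≡ 1, so λ ≡ 30.
  x = λ² - 39 - 42 = 900 - 81 ≡ 2; y = λ·(39 - 2) - 19 ≡ 16. → (2, 16)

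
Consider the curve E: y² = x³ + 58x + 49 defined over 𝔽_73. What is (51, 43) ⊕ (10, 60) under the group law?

(51, 43) + (10, 60). λ = (60 - 43)/(10 - 51) ≡ 17/32 mod 73. 32⁻¹ ≡ 16 (mod 73), so λ ≡ 53.
  x = λ² - 51 - 10 = 2809 - 61 ≡ 47; y = λ·(51 - 47) - 43 ≡ 23. → (47, 23)

(47, 23)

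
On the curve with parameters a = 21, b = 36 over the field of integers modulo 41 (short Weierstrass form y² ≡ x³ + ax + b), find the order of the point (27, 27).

3

2P: tangent at (27, 27): λ = (3·27² + 21)/(2·27) ≡ 35/13. 13⁻¹ ≡ 19 (mod 41), so λ ≡ 35·19 ≡ 9.
  x = λ² - 27 - 27 = 81 - 54 ≡ 27; y = λ·(27 - 27) - 27 ≡ 14. → (27, 14)
3P: (27, 14) + (27, 27): same x and y₁ ≡ -y₂, so the sum is the point at infinity.
3P = the point at infinity, so the order is 3.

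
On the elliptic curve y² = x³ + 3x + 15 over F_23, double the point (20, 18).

(15, 13)

tangent at (20, 18): λ = (3·20² + 3)/(2·18) ≡ 7/13. 13⁻¹ ≡ 16 (mod 23), so λ ≡ 7·16 ≡ 20.
  x = λ² - 20 - 20 = 400 - 40 ≡ 15; y = λ·(20 - 15) - 18 ≡ 13. → (15, 13)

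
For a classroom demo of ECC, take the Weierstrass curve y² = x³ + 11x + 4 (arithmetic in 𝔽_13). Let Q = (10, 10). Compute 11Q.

(10, 3)

Double-and-add on 11 = (1011)₂. Start with Q = (10, 10) for the leading 1-bit.
double: tangent at (10, 10): λ = (3·10² + 11)/(2·10) ≡ 12/7. 7⁻¹ ≡ 2 (mod 13), so λ ≡ 12·2 ≡ 11.
  x = λ² - 10 - 10 = 121 - 20 ≡ 10; y = λ·(10 - 10) - 10 ≡ 3. → (10, 3)
double: tangent at (10, 3): λ = (3·10² + 11)/(2·3) ≡ 12/6. 6⁻¹ ≡ 11 (mod 13) since 6·11 = 66 ≡ 1, so λ ≡ 12·11 ≡ 2.
  x = λ² - 10 - 10 = 4 - 20 ≡ 10; y = λ·(10 - 10) - 3 ≡ 10. → (10, 10)
add Q: tangent at (10, 10): λ = (3·10² + 11)/(2·10) ≡ 12/7. 7⁻¹ ≡ 2 (mod 13) since 7·2 = 14 ≡ 1, so λ ≡ 12·2 ≡ 11.
  x = λ² - 10 - 10 = 121 - 20 ≡ 10; y = λ·(10 - 10) - 10 ≡ 3. → (10, 3)
double: tangent at (10, 3): λ = (3·10² + 11)/(2·3) ≡ 12/6. 6⁻¹ ≡ 11 (mod 13) since 6·11 = 66 ≡ 1, so λ ≡ 12·11 ≡ 2.
  x = λ² - 10 - 10 = 4 - 20 ≡ 10; y = λ·(10 - 10) - 3 ≡ 10. → (10, 10)
add Q: tangent at (10, 10): λ = (3·10² + 11)/(2·10) ≡ 12/7. 7⁻¹ ≡ 2 (mod 13), so λ ≡ 12·2 ≡ 11.
  x = λ² - 10 - 10 = 121 - 20 ≡ 10; y = λ·(10 - 10) - 10 ≡ 3. → (10, 3)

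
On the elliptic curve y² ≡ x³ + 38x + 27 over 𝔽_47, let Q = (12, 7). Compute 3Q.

Repeated addition: build up to 3Q.
2Q: tangent at (12, 7): λ = (3·12² + 38)/(2·7) ≡ 0/14. 14⁻¹ ≡ 37 (mod 47), so λ ≡ 0·37 ≡ 0.
  x = λ² - 12 - 12 = 0 - 24 ≡ 23; y = λ·(12 - 23) - 7 ≡ 40. → (23, 40)
3Q: (23, 40) + (12, 7). λ = (7 - 40)/(12 - 23) ≡ 14/36 mod 47. 36⁻¹ ≡ 17 (mod 47) since 36·17 = 612 ≡ 1, so λ ≡ 3.
  x = λ² - 23 - 12 = 9 - 35 ≡ 21; y = λ·(23 - 21) - 40 ≡ 13. → (21, 13)

(21, 13)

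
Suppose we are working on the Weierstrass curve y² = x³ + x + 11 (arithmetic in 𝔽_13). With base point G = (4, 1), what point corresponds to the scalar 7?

Repeated addition: build up to 7G.
2G: tangent at (4, 1): λ = (3·4² + 1)/(2·1) ≡ 10/2. 2⁻¹ ≡ 7 (mod 13) since 2·7 = 14 ≡ 1, so λ ≡ 10·7 ≡ 5.
  x = λ² - 4 - 4 = 25 - 8 ≡ 4; y = λ·(4 - 4) - 1 ≡ 12. → (4, 12)
3G: (4, 12) + (4, 1): same x and y₁ ≡ -y₂, so the sum is the point at infinity.
4G: the point at infinity + (4, 1) = (4, 1) (identity).
5G: tangent at (4, 1): λ = (3·4² + 1)/(2·1) ≡ 10/2. 2⁻¹ ≡ 7 (mod 13), so λ ≡ 10·7 ≡ 5.
  x = λ² - 4 - 4 = 25 - 8 ≡ 4; y = λ·(4 - 4) - 1 ≡ 12. → (4, 12)
6G: (4, 12) + (4, 1): same x and y₁ ≡ -y₂, so the sum is the point at infinity.
7G: the point at infinity + (4, 1) = (4, 1) (identity).

(4, 1)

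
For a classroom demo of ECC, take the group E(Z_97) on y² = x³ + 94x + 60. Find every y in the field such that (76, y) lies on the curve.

none

x³ + 94x + 60 = 446180 ≡ 77 (mod 97).
77 is a non-residue mod 97; no y exists.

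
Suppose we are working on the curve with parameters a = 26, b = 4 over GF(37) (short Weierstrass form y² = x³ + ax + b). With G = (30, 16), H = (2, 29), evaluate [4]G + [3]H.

(8, 24)

First 4G:
Repeated addition: build up to 4G.
2G: tangent at (30, 16): λ = (3·30² + 26)/(2·16) ≡ 25/32. 32⁻¹ ≡ 22 (mod 37), so λ ≡ 25·22 ≡ 32.
  x = λ² - 30 - 30 = 1024 - 60 ≡ 2; y = λ·(30 - 2) - 16 ≡ 29. → (2, 29)
3G: (2, 29) + (30, 16). λ = (16 - 29)/(30 - 2) ≡ 24/28 mod 37. 28⁻¹ ≡ 4 (mod 37), so λ ≡ 22.
  x = λ² - 2 - 30 = 484 - 32 ≡ 8; y = λ·(2 - 8) - 29 ≡ 24. → (8, 24)
4G: (8, 24) + (30, 16). λ = (16 - 24)/(30 - 8) ≡ 29/22 mod 37. 22⁻¹ ≡ 32 (mod 37), so λ ≡ 3.
  x = λ² - 8 - 30 = 9 - 38 ≡ 8; y = λ·(8 - 8) - 24 ≡ 13. → (8, 13)
4G = (8, 13).
Next 3H:
Repeated addition: build up to 3H.
2H: tangent at (2, 29): λ = (3·2² + 26)/(2·29) ≡ 1/21. 21⁻¹ ≡ 30 (mod 37), so λ ≡ 1·30 ≡ 30.
  x = λ² - 2 - 2 = 900 - 4 ≡ 8; y = λ·(2 - 8) - 29 ≡ 13. → (8, 13)
3H: (8, 13) + (2, 29). λ = (29 - 13)/(2 - 8) ≡ 16/31 mod 37. 31⁻¹ ≡ 6 (mod 37), so λ ≡ 22.
  x = λ² - 8 - 2 = 484 - 10 ≡ 30; y = λ·(8 - 30) - 13 ≡ 21. → (30, 21)
3H = (30, 21).
Finally 4G + 3H:
(8, 13) + (30, 21). λ = (21 - 13)/(30 - 8) ≡ 8/22 mod 37. 22⁻¹ ≡ 32 (mod 37) since 22·32 = 704 ≡ 1, so λ ≡ 34.
  x = λ² - 8 - 30 = 1156 - 38 ≡ 8; y = λ·(8 - 8) - 13 ≡ 24. → (8, 24)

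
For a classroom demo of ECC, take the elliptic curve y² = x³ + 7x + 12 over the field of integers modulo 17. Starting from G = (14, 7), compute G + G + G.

(16, 15)

Repeated addition: build up to 3G.
2G: tangent at (14, 7): λ = (3·14² + 7)/(2·7) ≡ 0/14. 14⁻¹ ≡ 11 (mod 17), so λ ≡ 0·11 ≡ 0.
  x = λ² - 14 - 14 = 0 - 28 ≡ 6; y = λ·(14 - 6) - 7 ≡ 10. → (6, 10)
3G: (6, 10) + (14, 7). λ = (7 - 10)/(14 - 6) ≡ 14/8 mod 17. 8⁻¹ ≡ 15 (mod 17), so λ ≡ 6.
  x = λ² - 6 - 14 = 36 - 20 ≡ 16; y = λ·(6 - 16) - 10 ≡ 15. → (16, 15)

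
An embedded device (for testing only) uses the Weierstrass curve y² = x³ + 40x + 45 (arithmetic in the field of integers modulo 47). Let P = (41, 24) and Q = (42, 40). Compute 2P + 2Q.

(34, 17)

First 2P:
Repeated addition: build up to 2P.
2P: tangent at (41, 24): λ = (3·41² + 40)/(2·24) ≡ 7/1. 1⁻¹ ≡ 1 (mod 47) since 1·1 = 1 ≡ 1, so λ ≡ 7·1 ≡ 7.
  x = λ² - 41 - 41 = 49 - 82 ≡ 14; y = λ·(41 - 14) - 24 ≡ 24. → (14, 24)
2P = (14, 24).
Next 2Q:
Repeated addition: build up to 2Q.
2Q: tangent at (42, 40): λ = (3·42² + 40)/(2·40) ≡ 21/33. 33⁻¹ ≡ 10 (mod 47), so λ ≡ 21·10 ≡ 22.
  x = λ² - 42 - 42 = 484 - 84 ≡ 24; y = λ·(42 - 24) - 40 ≡ 27. → (24, 27)
2Q = (24, 27).
Finally 2P + 2Q:
(14, 24) + (24, 27). λ = (27 - 24)/(24 - 14) ≡ 3/10 mod 47. 10⁻¹ ≡ 33 (mod 47), so λ ≡ 5.
  x = λ² - 14 - 24 = 25 - 38 ≡ 34; y = λ·(14 - 34) - 24 ≡ 17. → (34, 17)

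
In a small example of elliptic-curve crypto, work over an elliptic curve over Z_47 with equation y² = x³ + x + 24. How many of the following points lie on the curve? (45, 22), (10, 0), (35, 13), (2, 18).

(45, 22): 22² ≡ 14, rhs ≡ 14 → on.
(10, 0): 0² ≡ 0, rhs ≡ 0 → on.
(35, 13): 13² ≡ 28, rhs ≡ 23 → off.
(2, 18): 18² ≡ 42, rhs ≡ 34 → off.

2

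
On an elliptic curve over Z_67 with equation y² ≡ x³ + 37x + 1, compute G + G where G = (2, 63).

tangent at (2, 63): λ = (3·2² + 37)/(2·63) ≡ 49/59. 59⁻¹ ≡ 25 (mod 67), so λ ≡ 49·25 ≡ 19.
  x = λ² - 2 - 2 = 361 - 4 ≡ 22; y = λ·(2 - 22) - 63 ≡ 26. → (22, 26)

(22, 26)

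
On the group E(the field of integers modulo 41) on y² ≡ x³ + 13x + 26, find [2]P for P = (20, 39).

tangent at (20, 39): λ = (3·20² + 13)/(2·39) ≡ 24/37. 37⁻¹ ≡ 10 (mod 41), so λ ≡ 24·10 ≡ 35.
  x = λ² - 20 - 20 = 1225 - 40 ≡ 37; y = λ·(20 - 37) - 39 ≡ 22. → (37, 22)

(37, 22)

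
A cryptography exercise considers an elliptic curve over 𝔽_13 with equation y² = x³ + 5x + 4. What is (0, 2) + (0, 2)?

tangent at (0, 2): λ = (3·0² + 5)/(2·2) ≡ 5/4. 4⁻¹ ≡ 10 (mod 13) since 4·10 = 40 ≡ 1, so λ ≡ 5·10 ≡ 11.
  x = λ² - 0 - 0 = 121 - 0 ≡ 4; y = λ·(0 - 4) - 2 ≡ 6. → (4, 6)

(4, 6)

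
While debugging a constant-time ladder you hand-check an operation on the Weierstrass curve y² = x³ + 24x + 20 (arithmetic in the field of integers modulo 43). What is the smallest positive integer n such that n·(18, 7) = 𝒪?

2P: tangent at (18, 7): λ = (3·18² + 24)/(2·7) ≡ 7/14. 14⁻¹ ≡ 40 (mod 43), so λ ≡ 7·40 ≡ 22.
  x = λ² - 18 - 18 = 484 - 36 ≡ 18; y = λ·(18 - 18) - 7 ≡ 36. → (18, 36)
3P: (18, 36) + (18, 7): same x and y₁ ≡ -y₂, so the sum is 𝒪.
3P = 𝒪, so the order is 3.

3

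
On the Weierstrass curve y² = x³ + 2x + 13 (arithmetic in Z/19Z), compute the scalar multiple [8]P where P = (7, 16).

Double-and-add on 8 = (1000)₂. Start with P = (7, 16) for the leading 1-bit.
double: tangent at (7, 16): λ = (3·7² + 2)/(2·16) ≡ 16/13. 13⁻¹ ≡ 3 (mod 19), so λ ≡ 16·3 ≡ 10.
  x = λ² - 7 - 7 = 100 - 14 ≡ 10; y = λ·(7 - 10) - 16 ≡ 11. → (10, 11)
double: tangent at (10, 11): λ = (3·10² + 2)/(2·11) ≡ 17/3. 3⁻¹ ≡ 13 (mod 19), so λ ≡ 17·13 ≡ 12.
  x = λ² - 10 - 10 = 144 - 20 ≡ 10; y = λ·(10 - 10) - 11 ≡ 8. → (10, 8)
double: tangent at (10, 8): λ = (3·10² + 2)/(2·8) ≡ 17/16. 16⁻¹ ≡ 6 (mod 19), so λ ≡ 17·6 ≡ 7.
  x = λ² - 10 - 10 = 49 - 20 ≡ 10; y = λ·(10 - 10) - 8 ≡ 11. → (10, 11)

(10, 11)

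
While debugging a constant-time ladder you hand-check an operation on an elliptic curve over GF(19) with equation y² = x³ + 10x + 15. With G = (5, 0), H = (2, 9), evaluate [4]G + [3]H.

First 4G:
Double-and-add on 4 = (100)₂. Start with G = (5, 0) for the leading 1-bit.
double: (5, 0) + (5, 0): same x and y₁ ≡ -y₂, so the sum is ∞.
double: ∞ + ∞ = ∞ (identity).
4G = ∞.
Next 3H:
Repeated addition: build up to 3H.
2H: tangent at (2, 9): λ = (3·2² + 10)/(2·9) ≡ 3/18. 18⁻¹ ≡ 18 (mod 19) since 18·18 = 324 ≡ 1, so λ ≡ 3·18 ≡ 16.
  x = λ² - 2 - 2 = 256 - 4 ≡ 5; y = λ·(2 - 5) - 9 ≡ 0. → (5, 0)
3H: (5, 0) + (2, 9). λ = (9 - 0)/(2 - 5) ≡ 9/16 mod 19. 16⁻¹ ≡ 6 (mod 19) since 16·6 = 96 ≡ 1, so λ ≡ 16.
  x = λ² - 5 - 2 = 256 - 7 ≡ 2; y = λ·(5 - 2) - 0 ≡ 10. → (2, 10)
3H = (2, 10).
Finally 4G + 3H:
∞ + (2, 10) = (2, 10) (identity).

(2, 10)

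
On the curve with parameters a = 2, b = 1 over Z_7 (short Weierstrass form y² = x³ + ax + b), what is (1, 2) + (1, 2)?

tangent at (1, 2): λ = (3·1² + 2)/(2·2) ≡ 5/4. 4⁻¹ ≡ 2 (mod 7) since 4·2 = 8 ≡ 1, so λ ≡ 5·2 ≡ 3.
  x = λ² - 1 - 1 = 9 - 2 ≡ 0; y = λ·(1 - 0) - 2 ≡ 1. → (0, 1)

(0, 1)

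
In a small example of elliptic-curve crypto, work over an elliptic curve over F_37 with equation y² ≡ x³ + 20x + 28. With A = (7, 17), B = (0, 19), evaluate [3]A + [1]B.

(25, 13)

First 3A:
Repeated addition: build up to 3A.
2A: tangent at (7, 17): λ = (3·7² + 20)/(2·17) ≡ 19/34. 34⁻¹ ≡ 12 (mod 37), so λ ≡ 19·12 ≡ 6.
  x = λ² - 7 - 7 = 36 - 14 ≡ 22; y = λ·(7 - 22) - 17 ≡ 4. → (22, 4)
3A: (22, 4) + (7, 17). λ = (17 - 4)/(7 - 22) ≡ 13/22 mod 37. 22⁻¹ ≡ 32 (mod 37) since 22·32 = 704 ≡ 1, so λ ≡ 9.
  x = λ² - 22 - 7 = 81 - 29 ≡ 15; y = λ·(22 - 15) - 4 ≡ 22. → (15, 22)
3A = (15, 22).
Finally 3A + B:
(15, 22) + (0, 19). λ = (19 - 22)/(0 - 15) ≡ 34/22 mod 37. 22⁻¹ ≡ 32 (mod 37), so λ ≡ 15.
  x = λ² - 15 - 0 = 225 - 15 ≡ 25; y = λ·(15 - 25) - 22 ≡ 13. → (25, 13)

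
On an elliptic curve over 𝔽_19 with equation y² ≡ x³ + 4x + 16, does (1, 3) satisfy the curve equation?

y² = 3² ≡ 9; x³ + 4x + 16 = 21 ≡ 2 (mod 19). 9 ≠ 2.

no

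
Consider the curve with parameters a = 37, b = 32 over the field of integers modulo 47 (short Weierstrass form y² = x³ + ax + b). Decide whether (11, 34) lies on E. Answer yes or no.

y² = 34² ≡ 28; x³ + 37x + 32 = 1770 ≡ 31 (mod 47). 28 ≠ 31.

no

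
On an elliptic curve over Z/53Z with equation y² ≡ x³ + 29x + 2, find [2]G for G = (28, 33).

tangent at (28, 33): λ = (3·28² + 29)/(2·33) ≡ 49/13. 13⁻¹ ≡ 49 (mod 53) since 13·49 = 637 ≡ 1, so λ ≡ 49·49 ≡ 16.
  x = λ² - 28 - 28 = 256 - 56 ≡ 41; y = λ·(28 - 41) - 33 ≡ 24. → (41, 24)

(41, 24)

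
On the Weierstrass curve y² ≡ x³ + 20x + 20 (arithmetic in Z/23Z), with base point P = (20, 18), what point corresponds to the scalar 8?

Double-and-add on 8 = (1000)₂. Start with P = (20, 18) for the leading 1-bit.
double: tangent at (20, 18): λ = (3·20² + 20)/(2·18) ≡ 1/13. 13⁻¹ ≡ 16 (mod 23), so λ ≡ 1·16 ≡ 16.
  x = λ² - 20 - 20 = 256 - 40 ≡ 9; y = λ·(20 - 9) - 18 ≡ 20. → (9, 20)
double: tangent at (9, 20): λ = (3·9² + 20)/(2·20) ≡ 10/17. 17⁻¹ ≡ 19 (mod 23) since 17·19 = 323 ≡ 1, so λ ≡ 10·19 ≡ 6.
  x = λ² - 9 - 9 = 36 - 18 ≡ 18; y = λ·(9 - 18) - 20 ≡ 18. → (18, 18)
double: tangent at (18, 18): λ = (3·18² + 20)/(2·18) ≡ 3/13. 13⁻¹ ≡ 16 (mod 23), so λ ≡ 3·16 ≡ 2.
  x = λ² - 18 - 18 = 4 - 36 ≡ 14; y = λ·(18 - 14) - 18 ≡ 13. → (14, 13)

(14, 13)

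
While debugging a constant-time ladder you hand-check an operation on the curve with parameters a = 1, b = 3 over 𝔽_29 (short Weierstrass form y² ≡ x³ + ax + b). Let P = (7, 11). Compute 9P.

(18, 13)

Repeated addition: build up to 9P.
2P: tangent at (7, 11): λ = (3·7² + 1)/(2·11) ≡ 3/22. 22⁻¹ ≡ 4 (mod 29), so λ ≡ 3·4 ≡ 12.
  x = λ² - 7 - 7 = 144 - 14 ≡ 14; y = λ·(7 - 14) - 11 ≡ 21. → (14, 21)
3P: (14, 21) + (7, 11). λ = (11 - 21)/(7 - 14) ≡ 19/22 mod 29. 22⁻¹ ≡ 4 (mod 29), so λ ≡ 18.
  x = λ² - 14 - 7 = 324 - 21 ≡ 13; y = λ·(14 - 13) - 21 ≡ 26. → (13, 26)
4P: (13, 26) + (7, 11). λ = (11 - 26)/(7 - 13) ≡ 14/23 mod 29. 23⁻¹ ≡ 24 (mod 29), so λ ≡ 17.
  x = λ² - 13 - 7 = 289 - 20 ≡ 8; y = λ·(13 - 8) - 26 ≡ 1. → (8, 1)
5P: (8, 1) + (7, 11). λ = (11 - 1)/(7 - 8) ≡ 10/28 mod 29. 28⁻¹ ≡ 28 (mod 29), so λ ≡ 19.
  x = λ² - 8 - 7 = 361 - 15 ≡ 27; y = λ·(8 - 27) - 1 ≡ 15. → (27, 15)
6P: (27, 15) + (7, 11). λ = (11 - 15)/(7 - 27) ≡ 25/9 mod 29. 9⁻¹ ≡ 13 (mod 29), so λ ≡ 6.
  x = λ² - 27 - 7 = 36 - 34 ≡ 2; y = λ·(27 - 2) - 15 ≡ 19. → (2, 19)
7P: (2, 19) + (7, 11). λ = (11 - 19)/(7 - 2) ≡ 21/5 mod 29. 5⁻¹ ≡ 6 (mod 29), so λ ≡ 10.
  x = λ² - 2 - 7 = 100 - 9 ≡ 4; y = λ·(2 - 4) - 19 ≡ 19. → (4, 19)
8P: (4, 19) + (7, 11). λ = (11 - 19)/(7 - 4) ≡ 21/3 mod 29. 3⁻¹ ≡ 10 (mod 29) since 3·10 = 30 ≡ 1, so λ ≡ 7.
  x = λ² - 4 - 7 = 49 - 11 ≡ 9; y = λ·(4 - 9) - 19 ≡ 4. → (9, 4)
9P: (9, 4) + (7, 11). λ = (11 - 4)/(7 - 9) ≡ 7/27 mod 29. 27⁻¹ ≡ 14 (mod 29) since 27·14 = 378 ≡ 1, so λ ≡ 11.
  x = λ² - 9 - 7 = 121 - 16 ≡ 18; y = λ·(9 - 18) - 4 ≡ 13. → (18, 13)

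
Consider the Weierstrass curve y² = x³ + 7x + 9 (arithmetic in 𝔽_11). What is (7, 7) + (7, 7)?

(8, 4)

tangent at (7, 7): λ = (3·7² + 7)/(2·7) ≡ 0/3. 3⁻¹ ≡ 4 (mod 11) since 3·4 = 12 ≡ 1, so λ ≡ 0·4 ≡ 0.
  x = λ² - 7 - 7 = 0 - 14 ≡ 8; y = λ·(7 - 8) - 7 ≡ 4. → (8, 4)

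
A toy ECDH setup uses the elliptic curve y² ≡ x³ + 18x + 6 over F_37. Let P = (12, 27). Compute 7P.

Double-and-add on 7 = (111)₂. Start with P = (12, 27) for the leading 1-bit.
double: tangent at (12, 27): λ = (3·12² + 18)/(2·27) ≡ 6/17. 17⁻¹ ≡ 24 (mod 37), so λ ≡ 6·24 ≡ 33.
  x = λ² - 12 - 12 = 1089 - 24 ≡ 29; y = λ·(12 - 29) - 27 ≡ 4. → (29, 4)
add P: (29, 4) + (12, 27). λ = (27 - 4)/(12 - 29) ≡ 23/20 mod 37. 20⁻¹ ≡ 13 (mod 37), so λ ≡ 3.
  x = λ² - 29 - 12 = 9 - 41 ≡ 5; y = λ·(29 - 5) - 4 ≡ 31. → (5, 31)
double: tangent at (5, 31): λ = (3·5² + 18)/(2·31) ≡ 19/25. 25⁻¹ ≡ 3 (mod 37), so λ ≡ 19·3 ≡ 20.
  x = λ² - 5 - 5 = 400 - 10 ≡ 20; y = λ·(5 - 20) - 31 ≡ 2. → (20, 2)
add P: (20, 2) + (12, 27). λ = (27 - 2)/(12 - 20) ≡ 25/29 mod 37. 29⁻¹ ≡ 23 (mod 37) since 29·23 = 667 ≡ 1, so λ ≡ 20.
  x = λ² - 20 - 12 = 400 - 32 ≡ 35; y = λ·(20 - 35) - 2 ≡ 31. → (35, 31)

(35, 31)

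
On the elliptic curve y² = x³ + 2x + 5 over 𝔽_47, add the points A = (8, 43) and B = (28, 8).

(8, 43) + (28, 8). λ = (8 - 43)/(28 - 8) ≡ 12/20 mod 47. 20⁻¹ ≡ 40 (mod 47) since 20·40 = 800 ≡ 1, so λ ≡ 10.
  x = λ² - 8 - 28 = 100 - 36 ≡ 17; y = λ·(8 - 17) - 43 ≡ 8. → (17, 8)

(17, 8)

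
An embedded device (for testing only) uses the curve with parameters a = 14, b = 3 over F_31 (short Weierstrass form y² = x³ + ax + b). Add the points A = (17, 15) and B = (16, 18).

(7, 17)

(17, 15) + (16, 18). λ = (18 - 15)/(16 - 17) ≡ 3/30 mod 31. 30⁻¹ ≡ 30 (mod 31), so λ ≡ 28.
  x = λ² - 17 - 16 = 784 - 33 ≡ 7; y = λ·(17 - 7) - 15 ≡ 17. → (7, 17)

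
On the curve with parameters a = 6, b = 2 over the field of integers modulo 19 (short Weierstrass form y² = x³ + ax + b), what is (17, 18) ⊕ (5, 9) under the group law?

(13, 4)

(17, 18) + (5, 9). λ = (9 - 18)/(5 - 17) ≡ 10/7 mod 19. 7⁻¹ ≡ 11 (mod 19), so λ ≡ 15.
  x = λ² - 17 - 5 = 225 - 22 ≡ 13; y = λ·(17 - 13) - 18 ≡ 4. → (13, 4)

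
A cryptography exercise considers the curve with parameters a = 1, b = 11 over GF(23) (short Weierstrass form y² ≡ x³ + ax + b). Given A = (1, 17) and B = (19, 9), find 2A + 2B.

First 2A:
Repeated addition: build up to 2A.
2A: tangent at (1, 17): λ = (3·1² + 1)/(2·17) ≡ 4/11. 11⁻¹ ≡ 21 (mod 23) since 11·21 = 231 ≡ 1, so λ ≡ 4·21 ≡ 15.
  x = λ² - 1 - 1 = 225 - 2 ≡ 16; y = λ·(1 - 16) - 17 ≡ 11. → (16, 11)
2A = (16, 11).
Next 2B:
Repeated addition: build up to 2B.
2B: tangent at (19, 9): λ = (3·19² + 1)/(2·9) ≡ 3/18. 18⁻¹ ≡ 9 (mod 23), so λ ≡ 3·9 ≡ 4.
  x = λ² - 19 - 19 = 16 - 38 ≡ 1; y = λ·(19 - 1) - 9 ≡ 17. → (1, 17)
2B = (1, 17).
Finally 2A + 2B:
(16, 11) + (1, 17). λ = (17 - 11)/(1 - 16) ≡ 6/8 mod 23. 8⁻¹ ≡ 3 (mod 23), so λ ≡ 18.
  x = λ² - 16 - 1 = 324 - 17 ≡ 8; y = λ·(16 - 8) - 11 ≡ 18. → (8, 18)

(8, 18)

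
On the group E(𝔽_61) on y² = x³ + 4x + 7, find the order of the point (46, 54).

4

2P: tangent at (46, 54): λ = (3·46² + 4)/(2·54) ≡ 8/47. 47⁻¹ ≡ 13 (mod 61) since 47·13 = 611 ≡ 1, so λ ≡ 8·13 ≡ 43.
  x = λ² - 46 - 46 = 1849 - 92 ≡ 49; y = λ·(46 - 49) - 54 ≡ 0. → (49, 0)
3P: (49, 0) + (46, 54). λ = (54 - 0)/(46 - 49) ≡ 54/58 mod 61. 58⁻¹ ≡ 20 (mod 61), so λ ≡ 43.
  x = λ² - 49 - 46 = 1849 - 95 ≡ 46; y = λ·(49 - 46) - 0 ≡ 7. → (46, 7)
4P: (46, 7) + (46, 54): same x and y₁ ≡ -y₂, so the sum is 𝒪.
4P = 𝒪, so the order is 4.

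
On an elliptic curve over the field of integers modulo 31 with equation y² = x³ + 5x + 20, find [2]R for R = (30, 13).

tangent at (30, 13): λ = (3·30² + 5)/(2·13) ≡ 8/26. 26⁻¹ ≡ 6 (mod 31) since 26·6 = 156 ≡ 1, so λ ≡ 8·6 ≡ 17.
  x = λ² - 30 - 30 = 289 - 60 ≡ 12; y = λ·(30 - 12) - 13 ≡ 14. → (12, 14)

(12, 14)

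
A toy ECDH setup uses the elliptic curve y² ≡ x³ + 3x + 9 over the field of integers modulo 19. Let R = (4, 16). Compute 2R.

(12, 14)

tangent at (4, 16): λ = (3·4² + 3)/(2·16) ≡ 13/13. 13⁻¹ ≡ 3 (mod 19) since 13·3 = 39 ≡ 1, so λ ≡ 13·3 ≡ 1.
  x = λ² - 4 - 4 = 1 - 8 ≡ 12; y = λ·(4 - 12) - 16 ≡ 14. → (12, 14)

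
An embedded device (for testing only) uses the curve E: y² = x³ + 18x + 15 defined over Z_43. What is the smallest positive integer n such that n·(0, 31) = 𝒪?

2P: tangent at (0, 31): λ = (3·0² + 18)/(2·31) ≡ 18/19. 19⁻¹ ≡ 34 (mod 43), so λ ≡ 18·34 ≡ 10.
  x = λ² - 0 - 0 = 100 - 0 ≡ 14; y = λ·(0 - 14) - 31 ≡ 1. → (14, 1)
3P: (14, 1) + (0, 31). λ = (31 - 1)/(0 - 14) ≡ 30/29 mod 43. 29⁻¹ ≡ 3 (mod 43), so λ ≡ 4.
  x = λ² - 14 - 0 = 16 - 14 ≡ 2; y = λ·(14 - 2) - 1 ≡ 4. → (2, 4)
4P: (2, 4) + (0, 31). λ = (31 - 4)/(0 - 2) ≡ 27/41 mod 43. 41⁻¹ ≡ 21 (mod 43), so λ ≡ 8.
  x = λ² - 2 - 0 = 64 - 2 ≡ 19; y = λ·(2 - 19) - 4 ≡ 32. → (19, 32)
5P: (19, 32) + (0, 31). λ = (31 - 32)/(0 - 19) ≡ 42/24 mod 43. 24⁻¹ ≡ 9 (mod 43), so λ ≡ 34.
  x = λ² - 19 - 0 = 1156 - 19 ≡ 19; y = λ·(19 - 19) - 32 ≡ 11. → (19, 11)
6P: (19, 11) + (0, 31). λ = (31 - 11)/(0 - 19) ≡ 20/24 mod 43. 24⁻¹ ≡ 9 (mod 43), so λ ≡ 8.
  x = λ² - 19 - 0 = 64 - 19 ≡ 2; y = λ·(19 - 2) - 11 ≡ 39. → (2, 39)
7P: (2, 39) + (0, 31). λ = (31 - 39)/(0 - 2) ≡ 35/41 mod 43. 41⁻¹ ≡ 21 (mod 43) since 41·21 = 861 ≡ 1, so λ ≡ 4.
  x = λ² - 2 - 0 = 16 - 2 ≡ 14; y = λ·(2 - 14) - 39 ≡ 42. → (14, 42)
8P: (14, 42) + (0, 31). λ = (31 - 42)/(0 - 14) ≡ 32/29 mod 43. 29⁻¹ ≡ 3 (mod 43), so λ ≡ 10.
  x = λ² - 14 - 0 = 100 - 14 ≡ 0; y = λ·(14 - 0) - 42 ≡ 12. → (0, 12)
9P: (0, 12) + (0, 31): same x and y₁ ≡ -y₂, so the sum is 𝒪.
9P = 𝒪, so the order is 9.

9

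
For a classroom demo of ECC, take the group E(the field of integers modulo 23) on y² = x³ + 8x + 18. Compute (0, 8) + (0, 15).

The two points share x = 0 and their y-coordinates satisfy 8 + 15 ≡ 0 (mod 23), so they are inverses. Their sum is O.

O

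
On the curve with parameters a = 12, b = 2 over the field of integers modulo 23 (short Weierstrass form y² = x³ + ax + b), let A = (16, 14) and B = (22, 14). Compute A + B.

(16, 14) + (22, 14). λ = (14 - 14)/(22 - 16) ≡ 0/6 mod 23. 6⁻¹ ≡ 4 (mod 23), so λ ≡ 0.
  x = λ² - 16 - 22 = 0 - 38 ≡ 8; y = λ·(16 - 8) - 14 ≡ 9. → (8, 9)

(8, 9)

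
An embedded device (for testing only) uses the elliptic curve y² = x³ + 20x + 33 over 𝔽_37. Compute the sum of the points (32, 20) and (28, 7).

(32, 20) + (28, 7). λ = (7 - 20)/(28 - 32) ≡ 24/33 mod 37. 33⁻¹ ≡ 9 (mod 37), so λ ≡ 31.
  x = λ² - 32 - 28 = 961 - 60 ≡ 13; y = λ·(32 - 13) - 20 ≡ 14. → (13, 14)

(13, 14)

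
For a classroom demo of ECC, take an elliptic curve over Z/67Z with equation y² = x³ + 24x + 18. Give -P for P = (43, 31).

-(43, 31) = (43, -31 mod 67) = (43, 36).

(43, 36)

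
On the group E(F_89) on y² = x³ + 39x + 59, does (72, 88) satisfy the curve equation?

y² = 88² ≡ 1; x³ + 39x + 59 = 376115 ≡ 1 (mod 89). 1 = 1.

yes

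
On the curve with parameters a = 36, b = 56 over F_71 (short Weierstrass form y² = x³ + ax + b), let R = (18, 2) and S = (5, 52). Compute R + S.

(17, 16)

(18, 2) + (5, 52). λ = (52 - 2)/(5 - 18) ≡ 50/58 mod 71. 58⁻¹ ≡ 60 (mod 71) since 58·60 = 3480 ≡ 1, so λ ≡ 18.
  x = λ² - 18 - 5 = 324 - 23 ≡ 17; y = λ·(18 - 17) - 2 ≡ 16. → (17, 16)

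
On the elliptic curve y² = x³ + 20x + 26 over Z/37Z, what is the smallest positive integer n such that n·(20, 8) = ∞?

10

2P: tangent at (20, 8): λ = (3·20² + 20)/(2·8) ≡ 36/16. 16⁻¹ ≡ 7 (mod 37), so λ ≡ 36·7 ≡ 30.
  x = λ² - 20 - 20 = 900 - 40 ≡ 9; y = λ·(20 - 9) - 8 ≡ 26. → (9, 26)
3P: (9, 26) + (20, 8). λ = (8 - 26)/(20 - 9) ≡ 19/11 mod 37. 11⁻¹ ≡ 27 (mod 37) since 11·27 = 297 ≡ 1, so λ ≡ 32.
  x = λ² - 9 - 20 = 1024 - 29 ≡ 33; y = λ·(9 - 33) - 26 ≡ 20. → (33, 20)
4P: (33, 20) + (20, 8). λ = (8 - 20)/(20 - 33) ≡ 25/24 mod 37. 24⁻¹ ≡ 17 (mod 37) since 24·17 = 408 ≡ 1, so λ ≡ 18.
  x = λ² - 33 - 20 = 324 - 53 ≡ 12; y = λ·(33 - 12) - 20 ≡ 25. → (12, 25)
5P: (12, 25) + (20, 8). λ = (8 - 25)/(20 - 12) ≡ 20/8 mod 37. 8⁻¹ ≡ 14 (mod 37) since 8·14 = 112 ≡ 1, so λ ≡ 21.
  x = λ² - 12 - 20 = 441 - 32 ≡ 2; y = λ·(12 - 2) - 25 ≡ 0. → (2, 0)
6P: (2, 0) + (20, 8). λ = (8 - 0)/(20 - 2) ≡ 8/18 mod 37. 18⁻¹ ≡ 35 (mod 37), so λ ≡ 21.
  x = λ² - 2 - 20 = 441 - 22 ≡ 12; y = λ·(2 - 12) - 0 ≡ 12. → (12, 12)
7P: (12, 12) + (20, 8). λ = (8 - 12)/(20 - 12) ≡ 33/8 mod 37. 8⁻¹ ≡ 14 (mod 37) since 8·14 = 112 ≡ 1, so λ ≡ 18.
  x = λ² - 12 - 20 = 324 - 32 ≡ 33; y = λ·(12 - 33) - 12 ≡ 17. → (33, 17)
8P: (33, 17) + (20, 8). λ = (8 - 17)/(20 - 33) ≡ 28/24 mod 37. 24⁻¹ ≡ 17 (mod 37) since 24·17 = 408 ≡ 1, so λ ≡ 32.
  x = λ² - 33 - 20 = 1024 - 53 ≡ 9; y = λ·(33 - 9) - 17 ≡ 11. → (9, 11)
9P: (9, 11) + (20, 8). λ = (8 - 11)/(20 - 9) ≡ 34/11 mod 37. 11⁻¹ ≡ 27 (mod 37), so λ ≡ 30.
  x = λ² - 9 - 20 = 900 - 29 ≡ 20; y = λ·(9 - 20) - 11 ≡ 29. → (20, 29)
10P: (20, 29) + (20, 8): same x and y₁ ≡ -y₂, so the sum is ∞.
10P = ∞, so the order is 10.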